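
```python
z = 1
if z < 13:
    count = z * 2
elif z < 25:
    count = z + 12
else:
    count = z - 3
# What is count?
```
Trace:
  z=1
  z=1, count=2

Final answer: 2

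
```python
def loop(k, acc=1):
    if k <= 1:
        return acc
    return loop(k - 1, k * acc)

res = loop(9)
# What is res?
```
Call trace:
loop(k=9, acc=1)
  loop(k=8, acc=9)
    loop(k=7, acc=72)
      loop(k=6, acc=504)
        loop(k=5, acc=3024)
          loop(k=4, acc=15120)
            loop(k=3, acc=60480)
              loop(k=2, acc=181440)
                loop(k=1, acc=362880)
                -> return 362880
              -> return 362880
            -> return 362880
          -> return 362880
        -> return 362880
      -> return 362880
    -> return 362880
  -> return 362880
-> return 362880

Final answer: 362880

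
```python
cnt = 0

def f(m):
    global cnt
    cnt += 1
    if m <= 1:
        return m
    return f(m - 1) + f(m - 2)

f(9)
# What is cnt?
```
Call trace (a repeated sub-call is expanded the first time; later identical calls just restate its return value):
f(m=9)
  f(m=8)
    f(m=7)
      f(m=6)
        f(m=5)
          f(m=4)
            f(m=3)
              f(m=2)
                f(m=1)
                -> return 1
                f(m=0)
                -> return 0
              -> return 1
              f(m=1)
              -> return 1
            -> return 2
            f(m=2) -> return 1  (same call as traced above)
          -> return 3
          f(m=3) -> return 2  (same call as traced above)
        -> return 5
        f(m=4) -> return 3  (same call as traced above)
      -> return 8
      f(m=5) -> return 5  (same call as traced above)
    -> return 13
    f(m=6) -> return 8  (same call as traced above)
  -> return 21
  f(m=7) -> return 13  (same call as traced above)
-> return 34

cnt is incremented once per call, so count the calls in each subtree. Let C(m) = number of calls made by f(m).
C(0) = C(1) = 1 (base case, no recursion); C(m) = 1 + C(m - 1) + C(m - 2) otherwise.
C(2) = 1 + C(1) + C(0) = 1 + 1 + 1 = 3
C(3) = 1 + C(2) + C(1) = 1 + 3 + 1 = 5
C(4) = 1 + C(3) + C(2) = 1 + 5 + 3 = 9
C(5) = 1 + C(4) + C(3) = 1 + 9 + 5 = 15
C(6) = 1 + C(5) + C(4) = 1 + 15 + 9 = 25
C(7) = 1 + C(6) + C(5) = 1 + 25 + 15 = 41
C(8) = 1 + C(7) + C(6) = 1 + 41 + 25 = 67
C(9) = 1 + C(8) + C(7) = 1 + 67 + 41 = 109
cnt = C(9) = 109

Final answer: 109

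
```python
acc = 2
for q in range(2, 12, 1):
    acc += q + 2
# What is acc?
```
Trace:
  acc=2
  acc=6, q=2
  acc=11, q=3
  acc=17, q=4
  acc=24, q=5
  acc=32, q=6
  acc=41, q=7
  acc=51, q=8
  acc=62, q=9
  acc=74, q=10
  acc=87, q=11

Final answer: 87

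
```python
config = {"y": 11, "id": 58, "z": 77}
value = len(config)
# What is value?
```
Trace:
  config={'y': 11, 'id': 58, 'z': 77}
  config={'y': 11, 'id': 58, 'z': 77}, value=3

Final answer: 3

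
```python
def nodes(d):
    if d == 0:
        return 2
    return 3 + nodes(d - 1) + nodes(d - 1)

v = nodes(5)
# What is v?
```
Call trace (a repeated sub-call is expanded the first time; later identical calls just restate its return value):
nodes(d=5)
  nodes(d=4)
    nodes(d=3)
      nodes(d=2)
        nodes(d=1)
          nodes(d=0)
          -> return 2
          nodes(d=0)
          -> return 2
        -> return 7
        nodes(d=1) -> return 7  (same call as traced above)
      -> return 17
      nodes(d=2) -> return 17  (same call as traced above)
    -> return 37
    nodes(d=3) -> return 37  (same call as traced above)
  -> return 77
  nodes(d=4) -> return 77  (same call as traced above)
-> return 157

Final answer: 157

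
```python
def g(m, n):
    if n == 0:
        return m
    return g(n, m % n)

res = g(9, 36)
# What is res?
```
Call trace:
g(m=9, n=36)
  g(m=36, n=9)
    g(m=9, n=0)
    -> return 9
  -> return 9
-> return 9

Final answer: 9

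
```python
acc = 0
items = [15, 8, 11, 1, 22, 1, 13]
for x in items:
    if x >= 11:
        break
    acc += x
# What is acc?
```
Trace:
  acc=0
  acc=0, x=15

Final answer: 0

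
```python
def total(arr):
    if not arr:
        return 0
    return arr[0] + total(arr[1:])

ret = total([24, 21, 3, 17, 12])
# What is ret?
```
Call trace:
total(arr=[24, 21, 3, 17, 12])
  total(arr=[21, 3, 17, 12])
    total(arr=[3, 17, 12])
      total(arr=[17, 12])
        total(arr=[12])
          total(arr=[])
          -> return 0
        -> return 12
      -> return 29
    -> return 32
  -> return 53
-> return 77

Final answer: 77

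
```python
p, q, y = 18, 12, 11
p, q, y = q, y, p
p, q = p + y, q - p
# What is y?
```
Trace:
  p=18, q=12, y=11
  p=12, q=11, y=18
  p=30, q=-1, y=18

Final answer: 18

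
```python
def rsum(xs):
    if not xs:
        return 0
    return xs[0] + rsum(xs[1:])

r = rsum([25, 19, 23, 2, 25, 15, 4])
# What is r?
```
Call trace:
rsum(xs=[25, 19, 23, 2, 25, 15, 4])
  rsum(xs=[19, 23, 2, 25, 15, 4])
    rsum(xs=[23, 2, 25, 15, 4])
      rsum(xs=[2, 25, 15, 4])
        rsum(xs=[25, 15, 4])
          rsum(xs=[15, 4])
            rsum(xs=[4])
              rsum(xs=[])
              -> return 0
            -> return 4
          -> return 19
        -> return 44
      -> return 46
    -> return 69
  -> return 88
-> return 113

Final answer: 113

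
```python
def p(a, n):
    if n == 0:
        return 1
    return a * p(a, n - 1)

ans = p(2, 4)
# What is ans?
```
Call trace:
p(a=2, n=4)
  p(a=2, n=3)
    p(a=2, n=2)
      p(a=2, n=1)
        p(a=2, n=0)
        -> return 1
      -> return 2
    -> return 4
  -> return 8
-> return 16

Final answer: 16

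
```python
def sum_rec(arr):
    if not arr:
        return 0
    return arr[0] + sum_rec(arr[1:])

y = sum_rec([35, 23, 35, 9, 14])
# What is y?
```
Call trace:
sum_rec(arr=[35, 23, 35, 9, 14])
  sum_rec(arr=[23, 35, 9, 14])
    sum_rec(arr=[35, 9, 14])
      sum_rec(arr=[9, 14])
        sum_rec(arr=[14])
          sum_rec(arr=[])
          -> return 0
        -> return 14
      -> return 23
    -> return 58
  -> return 81
-> return 116

Final answer: 116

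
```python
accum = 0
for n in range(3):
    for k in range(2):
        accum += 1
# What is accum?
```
Trace:
  accum=0
  accum=1, n=0, k=0
  accum=2, n=0, k=1
  accum=3, n=1, k=0
  accum=4, n=1, k=1
  accum=5, n=2, k=0
  accum=6, n=2, k=1

Final answer: 6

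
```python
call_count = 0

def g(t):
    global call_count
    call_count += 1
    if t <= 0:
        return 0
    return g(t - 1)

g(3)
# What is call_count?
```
Call trace:
g(t=3)
  g(t=2)
    g(t=1)
      g(t=0)
      -> return 0
    -> return 0
  -> return 0
-> return 0

call_count is incremented once per call. g is entered once for each t = 3, 2, 1, 0 (the t <= 0 call returns without recursing), i.e. 3 + 1 calls.
call_count = 4

Final answer: 4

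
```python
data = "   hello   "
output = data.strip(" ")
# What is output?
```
Trace:
  data='   hello   '
  data='   hello   ', output='hello'

Final answer: 'hello'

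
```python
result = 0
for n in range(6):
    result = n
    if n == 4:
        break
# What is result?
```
Trace:
  result=0
  result=0, n=0
  result=1, n=1
  result=2, n=2
  result=3, n=3
  result=4, n=4

Final answer: 4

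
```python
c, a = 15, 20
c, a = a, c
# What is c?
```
Trace:
  c=15, a=20
  c=20, a=15

Final answer: 20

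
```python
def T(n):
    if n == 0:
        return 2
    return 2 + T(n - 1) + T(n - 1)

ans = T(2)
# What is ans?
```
Call trace (a repeated sub-call is expanded the first time; later identical calls just restate its return value):
T(n=2)
  T(n=1)
    T(n=0)
    -> return 2
    T(n=0)
    -> return 2
  -> return 6
  T(n=1) -> return 6  (same call as traced above)
-> return 14

Final answer: 14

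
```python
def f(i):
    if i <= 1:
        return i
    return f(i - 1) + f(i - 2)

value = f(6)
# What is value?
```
Call trace (a repeated sub-call is expanded the first time; later identical calls just restate its return value):
f(i=6)
  f(i=5)
    f(i=4)
      f(i=3)
        f(i=2)
          f(i=1)
          -> return 1
          f(i=0)
          -> return 0
        -> return 1
        f(i=1)
        -> return 1
      -> return 2
      f(i=2) -> return 1  (same call as traced above)
    -> return 3
    f(i=3) -> return 2  (same call as traced above)
  -> return 5
  f(i=4) -> return 3  (same call as traced above)
-> return 8

Final answer: 8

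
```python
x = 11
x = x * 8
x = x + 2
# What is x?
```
Trace:
  x=11
  x=88
  x=90

Final answer: 90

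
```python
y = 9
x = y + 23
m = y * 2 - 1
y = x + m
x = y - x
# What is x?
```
Trace:
  y=9
  y=9, x=32
  y=9, x=32, m=17
  y=49, x=32, m=17
  y=49, x=17, m=17

Final answer: 17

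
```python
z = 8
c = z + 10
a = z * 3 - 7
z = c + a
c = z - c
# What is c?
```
Trace:
  z=8
  z=8, c=18
  z=8, c=18, a=17
  z=35, c=18, a=17
  z=35, c=17, a=17

Final answer: 17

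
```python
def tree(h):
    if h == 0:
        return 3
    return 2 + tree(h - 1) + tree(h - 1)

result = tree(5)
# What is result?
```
Call trace (a repeated sub-call is expanded the first time; later identical calls just restate its return value):
tree(h=5)
  tree(h=4)
    tree(h=3)
      tree(h=2)
        tree(h=1)
          tree(h=0)
          -> return 3
          tree(h=0)
          -> return 3
        -> return 8
        tree(h=1) -> return 8  (same call as traced above)
      -> return 18
      tree(h=2) -> return 18  (same call as traced above)
    -> return 38
    tree(h=3) -> return 38  (same call as traced above)
  -> return 78
  tree(h=4) -> return 78  (same call as traced above)
-> return 158

Final answer: 158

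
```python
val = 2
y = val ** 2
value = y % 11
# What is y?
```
Trace:
  val=2
  val=2, y=4
  val=2, y=4, value=4

Final answer: 4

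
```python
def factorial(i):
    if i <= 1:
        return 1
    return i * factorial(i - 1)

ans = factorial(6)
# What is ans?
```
Call trace:
factorial(i=6)
  factorial(i=5)
    factorial(i=4)
      factorial(i=3)
        factorial(i=2)
          factorial(i=1)
          -> return 1
        -> return 2
      -> return 6
    -> return 24
  -> return 120
-> return 720

Final answer: 720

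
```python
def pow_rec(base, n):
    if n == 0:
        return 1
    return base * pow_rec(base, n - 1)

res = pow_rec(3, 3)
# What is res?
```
Call trace:
pow_rec(base=3, n=3)
  pow_rec(base=3, n=2)
    pow_rec(base=3, n=1)
      pow_rec(base=3, n=0)
      -> return 1
    -> return 3
  -> return 9
-> return 27

Final answer: 27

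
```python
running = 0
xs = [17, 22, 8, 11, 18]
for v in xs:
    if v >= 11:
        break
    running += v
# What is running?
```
Trace:
  running=0
  running=0, v=17

Final answer: 0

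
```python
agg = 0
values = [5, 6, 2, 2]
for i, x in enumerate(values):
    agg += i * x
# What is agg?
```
Trace:
  agg=0
  agg=0, i=0, x=5
  agg=6, i=1, x=6
  agg=10, i=2, x=2
  agg=16, i=3, x=2

Final answer: 16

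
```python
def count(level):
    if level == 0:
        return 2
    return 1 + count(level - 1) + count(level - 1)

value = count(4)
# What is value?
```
Call trace (a repeated sub-call is expanded the first time; later identical calls just restate its return value):
count(level=4)
  count(level=3)
    count(level=2)
      count(level=1)
        count(level=0)
        -> return 2
        count(level=0)
        -> return 2
      -> return 5
      count(level=1) -> return 5  (same call as traced above)
    -> return 11
    count(level=2) -> return 11  (same call as traced above)
  -> return 23
  count(level=3) -> return 23  (same call as traced above)
-> return 47

Final answer: 47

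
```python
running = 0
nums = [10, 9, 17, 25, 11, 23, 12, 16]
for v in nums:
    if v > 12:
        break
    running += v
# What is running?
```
Trace:
  running=0
  running=10, v=10
  running=19, v=9
  running=19, v=17

Final answer: 19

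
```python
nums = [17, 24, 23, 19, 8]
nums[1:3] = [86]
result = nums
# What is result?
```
Trace:
  nums=[17, 24, 23, 19, 8]
  nums=[17, 86, 19, 8]
  nums=[17, 86, 19, 8], result=[17, 86, 19, 8]

Final answer: [17, 86, 19, 8]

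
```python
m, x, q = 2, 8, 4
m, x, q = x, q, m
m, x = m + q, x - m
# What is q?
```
Trace:
  m=2, x=8, q=4
  m=8, x=4, q=2
  m=10, x=-4, q=2

Final answer: 2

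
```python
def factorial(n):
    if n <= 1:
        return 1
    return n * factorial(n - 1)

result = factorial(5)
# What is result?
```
Call trace:
factorial(n=5)
  factorial(n=4)
    factorial(n=3)
      factorial(n=2)
        factorial(n=1)
        -> return 1
      -> return 2
    -> return 6
  -> return 24
-> return 120

Final answer: 120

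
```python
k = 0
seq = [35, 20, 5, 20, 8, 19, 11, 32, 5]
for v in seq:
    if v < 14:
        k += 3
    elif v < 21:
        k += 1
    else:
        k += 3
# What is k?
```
Trace:
  k=0
  k=3, v=35
  k=4, v=20
  k=7, v=5
  k=8, v=20
  k=11, v=8
  k=12, v=19
  k=15, v=11
  k=18, v=32
  k=21, v=5

Final answer: 21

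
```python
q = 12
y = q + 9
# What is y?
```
Trace:
  q=12
  q=12, y=21

Final answer: 21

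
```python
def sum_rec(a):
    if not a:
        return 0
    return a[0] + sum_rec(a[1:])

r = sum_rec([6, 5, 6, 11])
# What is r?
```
Call trace:
sum_rec(a=[6, 5, 6, 11])
  sum_rec(a=[5, 6, 11])
    sum_rec(a=[6, 11])
      sum_rec(a=[11])
        sum_rec(a=[])
        -> return 0
      -> return 11
    -> return 17
  -> return 22
-> return 28

Final answer: 28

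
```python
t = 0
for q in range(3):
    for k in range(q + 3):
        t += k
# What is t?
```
Trace:
  t=0
  t=0, q=0, k=0
  t=1, q=0, k=1
  t=3, q=0, k=2
  t=3, q=1, k=0
  t=4, q=1, k=1
  t=6, q=1, k=2
  t=9, q=1, k=3
  t=9, q=2, k=0
  t=10, q=2, k=1
  t=12, q=2, k=2
  t=15, q=2, k=3
  t=19, q=2, k=4

Final answer: 19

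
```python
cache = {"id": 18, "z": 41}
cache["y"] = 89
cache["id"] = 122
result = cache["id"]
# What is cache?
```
Trace:
  cache={'id': 18, 'z': 41}
  cache={'id': 18, 'z': 41, 'y': 89}
  cache={'id': 122, 'z': 41, 'y': 89}
  cache={'id': 122, 'z': 41, 'y': 89}, result=122

Final answer: {'id': 122, 'z': 41, 'y': 89}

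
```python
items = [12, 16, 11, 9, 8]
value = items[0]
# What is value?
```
Trace:
  items=[12, 16, 11, 9, 8]
  items=[12, 16, 11, 9, 8], value=12

Final answer: 12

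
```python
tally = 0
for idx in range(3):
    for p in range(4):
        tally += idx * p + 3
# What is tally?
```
Trace:
  tally=0
  tally=3, idx=0, p=0
  tally=6, idx=0, p=1
  tally=9, idx=0, p=2
  tally=12, idx=0, p=3
  tally=15, idx=1, p=0
  tally=19, idx=1, p=1
  tally=24, idx=1, p=2
  tally=30, idx=1, p=3
  tally=33, idx=2, p=0
  tally=38, idx=2, p=1
  tally=45, idx=2, p=2
  tally=54, idx=2, p=3

Final answer: 54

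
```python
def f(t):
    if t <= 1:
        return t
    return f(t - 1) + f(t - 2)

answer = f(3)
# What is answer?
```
Call trace:
f(t=3)
  f(t=2)
    f(t=1)
    -> return 1
    f(t=0)
    -> return 0
  -> return 1
  f(t=1)
  -> return 1
-> return 2

Final answer: 2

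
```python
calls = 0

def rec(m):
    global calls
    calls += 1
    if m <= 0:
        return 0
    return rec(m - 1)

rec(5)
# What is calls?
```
Call trace:
rec(m=5)
  rec(m=4)
    rec(m=3)
      rec(m=2)
        rec(m=1)
          rec(m=0)
          -> return 0
        -> return 0
      -> return 0
    -> return 0
  -> return 0
-> return 0

calls is incremented once per call. rec is entered once for each m = 5, 4, 3, 2, 1, 0 (the m <= 0 call returns without recursing), i.e. 5 + 1 calls.
calls = 6

Final answer: 6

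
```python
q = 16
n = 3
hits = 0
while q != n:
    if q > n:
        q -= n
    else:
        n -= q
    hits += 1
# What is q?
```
Trace:
  q=16
  q=16, n=3
  q=16, n=3, hits=0
  q=13, n=3, hits=1
  q=10, n=3, hits=2
  q=7, n=3, hits=3
  q=4, n=3, hits=4
  q=1, n=3, hits=5
  q=1, n=2, hits=6
  q=1, n=1, hits=7

Final answer: 1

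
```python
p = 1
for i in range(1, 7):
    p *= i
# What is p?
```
Trace:
  p=1
  p=1, i=1
  p=2, i=2
  p=6, i=3
  p=24, i=4
  p=120, i=5
  p=720, i=6

Final answer: 720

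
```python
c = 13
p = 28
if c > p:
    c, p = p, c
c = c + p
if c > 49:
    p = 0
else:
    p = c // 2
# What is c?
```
Trace:
  c=13
  c=13, p=28
  c=13, p=28
  c=41, p=28
  c=41, p=20

Final answer: 41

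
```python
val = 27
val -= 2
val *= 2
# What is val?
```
Trace:
  val=27
  val=25
  val=50

Final answer: 50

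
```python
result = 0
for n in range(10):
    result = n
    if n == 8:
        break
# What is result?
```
Trace:
  result=0
  result=0, n=0
  result=1, n=1
  result=2, n=2
  result=3, n=3
  result=4, n=4
  result=5, n=5
  result=6, n=6
  result=7, n=7
  result=8, n=8

Final answer: 8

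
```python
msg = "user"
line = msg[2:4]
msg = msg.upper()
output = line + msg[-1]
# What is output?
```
Trace:
  msg='user'
  msg='user', line='er'
  msg='USER', line='er'
  msg='USER', line='er', output='erR'

Final answer: 'erR'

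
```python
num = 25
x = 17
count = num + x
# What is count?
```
Trace:
  num=25
  num=25, x=17
  num=25, x=17, count=42

Final answer: 42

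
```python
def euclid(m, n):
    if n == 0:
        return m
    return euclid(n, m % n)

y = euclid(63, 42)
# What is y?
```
Call trace:
euclid(m=63, n=42)
  euclid(m=42, n=21)
    euclid(m=21, n=0)
    -> return 21
  -> return 21
-> return 21

Final answer: 21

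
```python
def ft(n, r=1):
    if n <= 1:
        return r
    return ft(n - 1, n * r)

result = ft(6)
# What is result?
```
Call trace:
ft(n=6, r=1)
  ft(n=5, r=6)
    ft(n=4, r=30)
      ft(n=3, r=120)
        ft(n=2, r=360)
          ft(n=1, r=720)
          -> return 720
        -> return 720
      -> return 720
    -> return 720
  -> return 720
-> return 720

Final answer: 720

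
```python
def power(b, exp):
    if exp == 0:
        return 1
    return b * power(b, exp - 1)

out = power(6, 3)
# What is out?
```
Call trace:
power(b=6, exp=3)
  power(b=6, exp=2)
    power(b=6, exp=1)
      power(b=6, exp=0)
      -> return 1
    -> return 6
  -> return 36
-> return 216

Final answer: 216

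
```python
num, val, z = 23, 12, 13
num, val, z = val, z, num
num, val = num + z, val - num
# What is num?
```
Trace:
  num=23, val=12, z=13
  num=12, val=13, z=23
  num=35, val=1, z=23

Final answer: 35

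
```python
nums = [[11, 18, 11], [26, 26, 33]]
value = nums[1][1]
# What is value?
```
Trace:
  nums=[[11, 18, 11], [26, 26, 33]]
  nums=[[11, 18, 11], [26, 26, 33]], value=26

Final answer: 26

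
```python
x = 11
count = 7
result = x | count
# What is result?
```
Trace:
  x=11
  x=11, count=7
  x=11, count=7, result=15

Final answer: 15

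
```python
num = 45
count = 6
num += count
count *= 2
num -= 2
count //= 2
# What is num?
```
Trace:
  num=45
  num=45, count=6
  num=51, count=6
  num=51, count=12
  num=49, count=12
  num=49, count=6

Final answer: 49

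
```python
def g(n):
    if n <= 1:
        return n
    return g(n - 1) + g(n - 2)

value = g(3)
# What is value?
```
Call trace:
g(n=3)
  g(n=2)
    g(n=1)
    -> return 1
    g(n=0)
    -> return 0
  -> return 1
  g(n=1)
  -> return 1
-> return 2

Final answer: 2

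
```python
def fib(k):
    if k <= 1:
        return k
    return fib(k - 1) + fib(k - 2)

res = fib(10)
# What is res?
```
Call trace (a repeated sub-call is expanded the first time; later identical calls just restate its return value):
fib(k=10)
  fib(k=9)
    fib(k=8)
      fib(k=7)
        fib(k=6)
          fib(k=5)
            fib(k=4)
              fib(k=3)
                fib(k=2)
                  fib(k=1)
                  -> return 1
                  fib(k=0)
                  -> return 0
                -> return 1
                fib(k=1)
                -> return 1
              -> return 2
              fib(k=2) -> return 1  (same call as traced above)
            -> return 3
            fib(k=3) -> return 2  (same call as traced above)
          -> return 5
          fib(k=4) -> return 3  (same call as traced above)
        -> return 8
        fib(k=5) -> return 5  (same call as traced above)
      -> return 13
      fib(k=6) -> return 8  (same call as traced above)
    -> return 21
    fib(k=7) -> return 13  (same call as traced above)
  -> return 34
  fib(k=8) -> return 21  (same call as traced above)
-> return 55

Final answer: 55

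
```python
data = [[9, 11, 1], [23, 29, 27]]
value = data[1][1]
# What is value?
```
Trace:
  data=[[9, 11, 1], [23, 29, 27]]
  data=[[9, 11, 1], [23, 29, 27]], value=29

Final answer: 29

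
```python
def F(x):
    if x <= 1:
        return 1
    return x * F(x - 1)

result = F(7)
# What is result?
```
Call trace:
F(x=7)
  F(x=6)
    F(x=5)
      F(x=4)
        F(x=3)
          F(x=2)
            F(x=1)
            -> return 1
          -> return 2
        -> return 6
      -> return 24
    -> return 120
  -> return 720
-> return 5040

Final answer: 5040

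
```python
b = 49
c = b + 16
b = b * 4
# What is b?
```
Trace:
  b=49
  b=49, c=65
  b=196, c=65

Final answer: 196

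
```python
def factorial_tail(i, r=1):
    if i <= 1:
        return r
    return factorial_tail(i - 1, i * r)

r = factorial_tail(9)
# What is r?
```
Call trace:
factorial_tail(i=9, r=1)
  factorial_tail(i=8, r=9)
    factorial_tail(i=7, r=72)
      factorial_tail(i=6, r=504)
        factorial_tail(i=5, r=3024)
          factorial_tail(i=4, r=15120)
            factorial_tail(i=3, r=60480)
              factorial_tail(i=2, r=181440)
                factorial_tail(i=1, r=362880)
                -> return 362880
              -> return 362880
            -> return 362880
          -> return 362880
        -> return 362880
      -> return 362880
    -> return 362880
  -> return 362880
-> return 362880

Final answer: 362880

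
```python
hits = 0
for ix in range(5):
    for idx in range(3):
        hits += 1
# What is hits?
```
Trace:
  hits=0
  hits=1, ix=0, idx=0
  hits=2, ix=0, idx=1
  hits=3, ix=0, idx=2
  hits=4, ix=1, idx=0
  hits=5, ix=1, idx=1
  hits=6, ix=1, idx=2
  hits=7, ix=2, idx=0
  hits=8, ix=2, idx=1
  hits=9, ix=2, idx=2
  hits=10, ix=3, idx=0
  hits=11, ix=3, idx=1
  hits=12, ix=3, idx=2
  hits=13, ix=4, idx=0
  hits=14, ix=4, idx=1
  hits=15, ix=4, idx=2

Final answer: 15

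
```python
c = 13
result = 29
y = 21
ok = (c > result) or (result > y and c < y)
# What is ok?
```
Trace:
  c=13
  c=13, result=29
  c=13, result=29, y=21
  c=13, result=29, y=21, ok=True

Final answer: True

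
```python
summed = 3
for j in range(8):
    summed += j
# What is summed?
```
Trace:
  summed=3
  summed=3, j=0
  summed=4, j=1
  summed=6, j=2
  summed=9, j=3
  summed=13, j=4
  summed=18, j=5
  summed=24, j=6
  summed=31, j=7

Final answer: 31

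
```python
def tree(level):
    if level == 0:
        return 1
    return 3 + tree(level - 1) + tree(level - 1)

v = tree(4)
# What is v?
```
Call trace (a repeated sub-call is expanded the first time; later identical calls just restate its return value):
tree(level=4)
  tree(level=3)
    tree(level=2)
      tree(level=1)
        tree(level=0)
        -> return 1
        tree(level=0)
        -> return 1
      -> return 5
      tree(level=1) -> return 5  (same call as traced above)
    -> return 13
    tree(level=2) -> return 13  (same call as traced above)
  -> return 29
  tree(level=3) -> return 29  (same call as traced above)
-> return 61

Final answer: 61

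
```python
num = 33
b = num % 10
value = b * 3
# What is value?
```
Trace:
  num=33
  num=33, b=3
  num=33, b=3, value=9

Final answer: 9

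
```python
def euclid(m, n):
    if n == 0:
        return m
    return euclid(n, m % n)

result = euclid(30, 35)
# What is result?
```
Call trace:
euclid(m=30, n=35)
  euclid(m=35, n=30)
    euclid(m=30, n=5)
      euclid(m=5, n=0)
      -> return 5
    -> return 5
  -> return 5
-> return 5

Final answer: 5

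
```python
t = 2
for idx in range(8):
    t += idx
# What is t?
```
Trace:
  t=2
  t=2, idx=0
  t=3, idx=1
  t=5, idx=2
  t=8, idx=3
  t=12, idx=4
  t=17, idx=5
  t=23, idx=6
  t=30, idx=7

Final answer: 30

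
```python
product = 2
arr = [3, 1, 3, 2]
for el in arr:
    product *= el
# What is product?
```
Trace:
  product=2
  product=6, el=3
  product=6, el=1
  product=18, el=3
  product=36, el=2

Final answer: 36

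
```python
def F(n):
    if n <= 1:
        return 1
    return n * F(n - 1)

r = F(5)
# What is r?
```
Call trace:
F(n=5)
  F(n=4)
    F(n=3)
      F(n=2)
        F(n=1)
        -> return 1
      -> return 2
    -> return 6
  -> return 24
-> return 120

Final answer: 120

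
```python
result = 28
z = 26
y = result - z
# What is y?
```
Trace:
  result=28
  result=28, z=26
  result=28, z=26, y=2

Final answer: 2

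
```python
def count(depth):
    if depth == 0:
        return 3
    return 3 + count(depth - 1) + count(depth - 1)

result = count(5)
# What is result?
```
Call trace (a repeated sub-call is expanded the first time; later identical calls just restate its return value):
count(depth=5)
  count(depth=4)
    count(depth=3)
      count(depth=2)
        count(depth=1)
          count(depth=0)
          -> return 3
          count(depth=0)
          -> return 3
        -> return 9
        count(depth=1) -> return 9  (same call as traced above)
      -> return 21
      count(depth=2) -> return 21  (same call as traced above)
    -> return 45
    count(depth=3) -> return 45  (same call as traced above)
  -> return 93
  count(depth=4) -> return 93  (same call as traced above)
-> return 189

Final answer: 189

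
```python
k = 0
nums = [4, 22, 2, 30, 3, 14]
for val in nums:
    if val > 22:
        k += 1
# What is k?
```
Trace:
  k=0
  k=0, val=4
  k=0, val=22
  k=0, val=2
  k=1, val=30
  k=1, val=3
  k=1, val=14

Final answer: 1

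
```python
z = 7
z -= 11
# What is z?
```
Trace:
  z=7
  z=-4

Final answer: -4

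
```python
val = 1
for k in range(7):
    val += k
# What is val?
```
Trace:
  val=1
  val=1, k=0
  val=2, k=1
  val=4, k=2
  val=7, k=3
  val=11, k=4
  val=16, k=5
  val=22, k=6

Final answer: 22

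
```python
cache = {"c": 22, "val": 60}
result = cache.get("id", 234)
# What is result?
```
Trace:
  cache={'c': 22, 'val': 60}
  cache={'c': 22, 'val': 60}, result=234

Final answer: 234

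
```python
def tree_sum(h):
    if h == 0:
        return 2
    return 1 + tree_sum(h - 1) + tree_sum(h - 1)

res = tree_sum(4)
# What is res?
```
Call trace (a repeated sub-call is expanded the first time; later identical calls just restate its return value):
tree_sum(h=4)
  tree_sum(h=3)
    tree_sum(h=2)
      tree_sum(h=1)
        tree_sum(h=0)
        -> return 2
        tree_sum(h=0)
        -> return 2
      -> return 5
      tree_sum(h=1) -> return 5  (same call as traced above)
    -> return 11
    tree_sum(h=2) -> return 11  (same call as traced above)
  -> return 23
  tree_sum(h=3) -> return 23  (same call as traced above)
-> return 47

Final answer: 47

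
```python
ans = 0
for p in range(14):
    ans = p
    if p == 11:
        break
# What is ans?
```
Trace:
  ans=0
  ans=0, p=0
  ans=1, p=1
  ans=2, p=2
  ans=3, p=3
  ans=4, p=4
  ans=5, p=5
  ans=6, p=6
  ans=7, p=7
  ans=8, p=8
  ans=9, p=9
  ans=10, p=10
  ans=11, p=11

Final answer: 11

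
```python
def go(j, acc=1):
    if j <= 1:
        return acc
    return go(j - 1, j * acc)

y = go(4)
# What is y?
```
Call trace:
go(j=4, acc=1)
  go(j=3, acc=4)
    go(j=2, acc=12)
      go(j=1, acc=24)
      -> return 24
    -> return 24
  -> return 24
-> return 24

Final answer: 24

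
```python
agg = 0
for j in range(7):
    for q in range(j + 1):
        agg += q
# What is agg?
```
Trace:
  agg=0
  agg=0, j=0, q=0
  agg=0, j=1, q=0
  agg=1, j=1, q=1
  agg=1, j=2, q=0
  agg=2, j=2, q=1
  agg=4, j=2, q=2
  agg=4, j=3, q=0
  agg=5, j=3, q=1
  agg=7, j=3, q=2
  agg=10, j=3, q=3
  agg=10, j=4, q=0
  agg=11, j=4, q=1
  agg=13, j=4, q=2
  agg=16, j=4, q=3
  agg=20, j=4, q=4
  agg=20, j=5, q=0
  agg=21, j=5, q=1
  agg=23, j=5, q=2
  agg=26, j=5, q=3
  agg=30, j=5, q=4
  agg=35, j=5, q=5
  agg=35, j=6, q=0
  agg=36, j=6, q=1
  agg=38, j=6, q=2
  agg=41, j=6, q=3
  agg=45, j=6, q=4
  agg=50, j=6, q=5
  agg=56, j=6, q=6

Final answer: 56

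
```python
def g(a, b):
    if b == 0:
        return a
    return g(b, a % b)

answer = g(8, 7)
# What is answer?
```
Call trace:
g(a=8, b=7)
  g(a=7, b=1)
    g(a=1, b=0)
    -> return 1
  -> return 1
-> return 1

Final answer: 1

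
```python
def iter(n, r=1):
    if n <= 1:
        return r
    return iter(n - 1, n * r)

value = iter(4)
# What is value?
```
Call trace:
iter(n=4, r=1)
  iter(n=3, r=4)
    iter(n=2, r=12)
      iter(n=1, r=24)
      -> return 24
    -> return 24
  -> return 24
-> return 24

Final answer: 24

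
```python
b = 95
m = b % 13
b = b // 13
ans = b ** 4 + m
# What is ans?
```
Trace:
  b=95
  b=95, m=4
  b=7, m=4
  b=7, m=4, ans=2405

Final answer: 2405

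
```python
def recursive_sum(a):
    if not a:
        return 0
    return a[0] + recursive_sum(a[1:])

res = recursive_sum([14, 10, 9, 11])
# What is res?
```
Call trace:
recursive_sum(a=[14, 10, 9, 11])
  recursive_sum(a=[10, 9, 11])
    recursive_sum(a=[9, 11])
      recursive_sum(a=[11])
        recursive_sum(a=[])
        -> return 0
      -> return 11
    -> return 20
  -> return 30
-> return 44

Final answer: 44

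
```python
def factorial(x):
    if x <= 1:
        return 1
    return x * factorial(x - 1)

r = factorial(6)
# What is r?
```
Call trace:
factorial(x=6)
  factorial(x=5)
    factorial(x=4)
      factorial(x=3)
        factorial(x=2)
          factorial(x=1)
          -> return 1
        -> return 2
      -> return 6
    -> return 24
  -> return 120
-> return 720

Final answer: 720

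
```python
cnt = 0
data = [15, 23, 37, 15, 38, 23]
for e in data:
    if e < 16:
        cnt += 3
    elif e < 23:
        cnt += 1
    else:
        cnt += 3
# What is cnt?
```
Trace:
  cnt=0
  cnt=3, e=15
  cnt=6, e=23
  cnt=9, e=37
  cnt=12, e=15
  cnt=15, e=38
  cnt=18, e=23

Final answer: 18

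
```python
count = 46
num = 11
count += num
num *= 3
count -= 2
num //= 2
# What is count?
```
Trace:
  count=46
  count=46, num=11
  count=57, num=11
  count=57, num=33
  count=55, num=33
  count=55, num=16

Final answer: 55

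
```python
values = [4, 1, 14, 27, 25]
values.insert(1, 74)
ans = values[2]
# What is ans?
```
Trace:
  values=[4, 1, 14, 27, 25]
  values=[4, 74, 1, 14, 27, 25]
  values=[4, 74, 1, 14, 27, 25], ans=1

Final answer: 1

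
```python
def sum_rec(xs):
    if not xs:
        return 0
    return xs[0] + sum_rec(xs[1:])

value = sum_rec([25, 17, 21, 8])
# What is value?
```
Call trace:
sum_rec(xs=[25, 17, 21, 8])
  sum_rec(xs=[17, 21, 8])
    sum_rec(xs=[21, 8])
      sum_rec(xs=[8])
        sum_rec(xs=[])
        -> return 0
      -> return 8
    -> return 29
  -> return 46
-> return 71

Final answer: 71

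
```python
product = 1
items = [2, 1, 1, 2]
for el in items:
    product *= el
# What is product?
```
Trace:
  product=1
  product=2, el=2
  product=2, el=1
  product=2, el=1
  product=4, el=2

Final answer: 4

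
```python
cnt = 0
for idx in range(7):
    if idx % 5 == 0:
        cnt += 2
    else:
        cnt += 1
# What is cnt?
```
Trace:
  cnt=0
  cnt=2, idx=0
  cnt=3, idx=1
  cnt=4, idx=2
  cnt=5, idx=3
  cnt=6, idx=4
  cnt=8, idx=5
  cnt=9, idx=6

Final answer: 9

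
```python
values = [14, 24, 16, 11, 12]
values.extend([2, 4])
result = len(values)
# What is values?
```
Trace:
  values=[14, 24, 16, 11, 12]
  values=[14, 24, 16, 11, 12, 2, 4]
  values=[14, 24, 16, 11, 12, 2, 4], result=7

Final answer: [14, 24, 16, 11, 12, 2, 4]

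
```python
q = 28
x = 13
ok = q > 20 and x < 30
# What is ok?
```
Trace:
  q=28
  q=28, x=13
  q=28, x=13, ok=True

Final answer: True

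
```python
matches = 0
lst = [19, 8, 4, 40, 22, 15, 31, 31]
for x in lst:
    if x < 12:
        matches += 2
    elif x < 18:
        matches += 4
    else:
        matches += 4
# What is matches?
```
Trace:
  matches=0
  matches=4, x=19
  matches=6, x=8
  matches=8, x=4
  matches=12, x=40
  matches=16, x=22
  matches=20, x=15
  matches=24, x=31
  matches=28, x=31

Final answer: 28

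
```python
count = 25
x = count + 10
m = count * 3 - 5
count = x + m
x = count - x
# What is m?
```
Trace:
  count=25
  count=25, x=35
  count=25, x=35, m=70
  count=105, x=35, m=70
  count=105, x=70, m=70

Final answer: 70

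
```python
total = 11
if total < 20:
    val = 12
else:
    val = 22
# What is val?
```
Trace:
  total=11
  total=11, val=12

Final answer: 12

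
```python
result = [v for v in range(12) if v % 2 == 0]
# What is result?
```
Trace:
  v=0
  v=1
  v=2
  v=3
  v=4
  v=5
  v=6
  v=7
  v=8
  v=9
  v=10
  v=11
  result=[0, 2, 4, 6, 8, 10]

Final answer: [0, 2, 4, 6, 8, 10]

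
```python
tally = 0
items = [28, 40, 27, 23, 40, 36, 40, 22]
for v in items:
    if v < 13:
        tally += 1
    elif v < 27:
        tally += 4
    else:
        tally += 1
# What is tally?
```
Trace:
  tally=0
  tally=1, v=28
  tally=2, v=40
  tally=3, v=27
  tally=7, v=23
  tally=8, v=40
  tally=9, v=36
  tally=10, v=40
  tally=14, v=22

Final answer: 14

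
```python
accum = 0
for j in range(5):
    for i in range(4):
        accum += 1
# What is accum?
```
Trace:
  accum=0
  accum=1, j=0, i=0
  accum=2, j=0, i=1
  accum=3, j=0, i=2
  accum=4, j=0, i=3
  accum=5, j=1, i=0
  accum=6, j=1, i=1
  accum=7, j=1, i=2
  accum=8, j=1, i=3
  accum=9, j=2, i=0
  accum=10, j=2, i=1
  accum=11, j=2, i=2
  accum=12, j=2, i=3
  accum=13, j=3, i=0
  accum=14, j=3, i=1
  accum=15, j=3, i=2
  accum=16, j=3, i=3
  accum=17, j=4, i=0
  accum=18, j=4, i=1
  accum=19, j=4, i=2
  accum=20, j=4, i=3

Final answer: 20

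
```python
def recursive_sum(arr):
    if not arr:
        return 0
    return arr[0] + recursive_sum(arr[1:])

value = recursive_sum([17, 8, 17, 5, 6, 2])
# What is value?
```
Call trace:
recursive_sum(arr=[17, 8, 17, 5, 6, 2])
  recursive_sum(arr=[8, 17, 5, 6, 2])
    recursive_sum(arr=[17, 5, 6, 2])
      recursive_sum(arr=[5, 6, 2])
        recursive_sum(arr=[6, 2])
          recursive_sum(arr=[2])
            recursive_sum(arr=[])
            -> return 0
          -> return 2
        -> return 8
      -> return 13
    -> return 30
  -> return 38
-> return 55

Final answer: 55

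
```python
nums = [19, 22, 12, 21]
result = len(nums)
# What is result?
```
Trace:
  nums=[19, 22, 12, 21]
  nums=[19, 22, 12, 21], result=4

Final answer: 4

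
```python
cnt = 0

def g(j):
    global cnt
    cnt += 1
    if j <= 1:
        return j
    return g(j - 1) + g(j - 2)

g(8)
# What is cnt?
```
Call trace (a repeated sub-call is expanded the first time; later identical calls just restate its return value):
g(j=8)
  g(j=7)
    g(j=6)
      g(j=5)
        g(j=4)
          g(j=3)
            g(j=2)
              g(j=1)
              -> return 1
              g(j=0)
              -> return 0
            -> return 1
            g(j=1)
            -> return 1
          -> return 2
          g(j=2) -> return 1  (same call as traced above)
        -> return 3
        g(j=3) -> return 2  (same call as traced above)
      -> return 5
      g(j=4) -> return 3  (same call as traced above)
    -> return 8
    g(j=5) -> return 5  (same call as traced above)
  -> return 13
  g(j=6) -> return 8  (same call as traced above)
-> return 21

cnt is incremented once per call, so count the calls in each subtree. Let C(j) = number of calls made by g(j).
C(0) = C(1) = 1 (base case, no recursion); C(j) = 1 + C(j - 1) + C(j - 2) otherwise.
C(2) = 1 + C(1) + C(0) = 1 + 1 + 1 = 3
C(3) = 1 + C(2) + C(1) = 1 + 3 + 1 = 5
C(4) = 1 + C(3) + C(2) = 1 + 5 + 3 = 9
C(5) = 1 + C(4) + C(3) = 1 + 9 + 5 = 15
C(6) = 1 + C(5) + C(4) = 1 + 15 + 9 = 25
C(7) = 1 + C(6) + C(5) = 1 + 25 + 15 = 41
C(8) = 1 + C(7) + C(6) = 1 + 41 + 25 = 67
cnt = C(8) = 67

Final answer: 67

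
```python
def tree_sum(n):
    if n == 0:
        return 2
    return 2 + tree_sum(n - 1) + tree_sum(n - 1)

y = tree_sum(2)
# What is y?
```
Call trace (a repeated sub-call is expanded the first time; later identical calls just restate its return value):
tree_sum(n=2)
  tree_sum(n=1)
    tree_sum(n=0)
    -> return 2
    tree_sum(n=0)
    -> return 2
  -> return 6
  tree_sum(n=1) -> return 6  (same call as traced above)
-> return 14

Final answer: 14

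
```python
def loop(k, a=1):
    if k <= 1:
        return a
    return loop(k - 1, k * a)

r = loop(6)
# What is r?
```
Call trace:
loop(k=6, a=1)
  loop(k=5, a=6)
    loop(k=4, a=30)
      loop(k=3, a=120)
        loop(k=2, a=360)
          loop(k=1, a=720)
          -> return 720
        -> return 720
      -> return 720
    -> return 720
  -> return 720
-> return 720

Final answer: 720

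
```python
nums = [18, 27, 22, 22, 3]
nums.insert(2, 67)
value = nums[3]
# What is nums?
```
Trace:
  nums=[18, 27, 22, 22, 3]
  nums=[18, 27, 67, 22, 22, 3]
  nums=[18, 27, 67, 22, 22, 3], value=22

Final answer: [18, 27, 67, 22, 22, 3]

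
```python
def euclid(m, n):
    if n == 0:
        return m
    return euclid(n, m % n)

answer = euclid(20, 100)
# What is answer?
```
Call trace:
euclid(m=20, n=100)
  euclid(m=100, n=20)
    euclid(m=20, n=0)
    -> return 20
  -> return 20
-> return 20

Final answer: 20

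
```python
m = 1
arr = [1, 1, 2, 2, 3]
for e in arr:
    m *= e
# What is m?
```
Trace:
  m=1
  m=1, e=1
  m=1, e=1
  m=2, e=2
  m=4, e=2
  m=12, e=3

Final answer: 12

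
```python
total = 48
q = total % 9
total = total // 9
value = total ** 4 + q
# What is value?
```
Trace:
  total=48
  total=48, q=3
  total=5, q=3
  total=5, q=3, value=628

Final answer: 628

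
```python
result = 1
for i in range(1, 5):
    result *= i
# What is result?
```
Trace:
  result=1
  result=1, i=1
  result=2, i=2
  result=6, i=3
  result=24, i=4

Final answer: 24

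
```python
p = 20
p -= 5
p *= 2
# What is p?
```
Trace:
  p=20
  p=15
  p=30

Final answer: 30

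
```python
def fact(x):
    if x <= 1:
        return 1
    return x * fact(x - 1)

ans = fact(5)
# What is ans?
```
Call trace:
fact(x=5)
  fact(x=4)
    fact(x=3)
      fact(x=2)
        fact(x=1)
        -> return 1
      -> return 2
    -> return 6
  -> return 24
-> return 120

Final answer: 120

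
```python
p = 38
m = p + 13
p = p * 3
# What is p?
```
Trace:
  p=38
  p=38, m=51
  p=114, m=51

Final answer: 114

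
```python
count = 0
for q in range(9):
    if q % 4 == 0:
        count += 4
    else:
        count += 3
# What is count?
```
Trace:
  count=0
  count=4, q=0
  count=7, q=1
  count=10, q=2
  count=13, q=3
  count=17, q=4
  count=20, q=5
  count=23, q=6
  count=26, q=7
  count=30, q=8

Final answer: 30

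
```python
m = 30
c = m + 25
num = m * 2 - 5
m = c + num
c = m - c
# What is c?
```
Trace:
  m=30
  m=30, c=55
  m=30, c=55, num=55
  m=110, c=55, num=55
  m=110, c=55, num=55

Final answer: 55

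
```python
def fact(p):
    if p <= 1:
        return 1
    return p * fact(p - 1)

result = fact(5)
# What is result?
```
Call trace:
fact(p=5)
  fact(p=4)
    fact(p=3)
      fact(p=2)
        fact(p=1)
        -> return 1
      -> return 2
    -> return 6
  -> return 24
-> return 120

Final answer: 120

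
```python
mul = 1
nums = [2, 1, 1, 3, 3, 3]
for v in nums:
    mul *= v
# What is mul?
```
Trace:
  mul=1
  mul=2, v=2
  mul=2, v=1
  mul=2, v=1
  mul=6, v=3
  mul=18, v=3
  mul=54, v=3

Final answer: 54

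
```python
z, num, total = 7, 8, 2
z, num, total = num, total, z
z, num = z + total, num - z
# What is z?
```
Trace:
  z=7, num=8, total=2
  z=8, num=2, total=7
  z=15, num=-6, total=7

Final answer: 15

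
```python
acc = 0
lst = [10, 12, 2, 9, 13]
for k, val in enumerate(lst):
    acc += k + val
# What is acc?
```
Trace:
  acc=0
  acc=10, k=0, val=10
  acc=23, k=1, val=12
  acc=27, k=2, val=2
  acc=39, k=3, val=9
  acc=56, k=4, val=13

Final answer: 56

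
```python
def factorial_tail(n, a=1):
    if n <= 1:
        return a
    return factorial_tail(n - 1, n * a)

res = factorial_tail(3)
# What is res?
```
Call trace:
factorial_tail(n=3, a=1)
  factorial_tail(n=2, a=3)
    factorial_tail(n=1, a=6)
    -> return 6
  -> return 6
-> return 6

Final answer: 6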